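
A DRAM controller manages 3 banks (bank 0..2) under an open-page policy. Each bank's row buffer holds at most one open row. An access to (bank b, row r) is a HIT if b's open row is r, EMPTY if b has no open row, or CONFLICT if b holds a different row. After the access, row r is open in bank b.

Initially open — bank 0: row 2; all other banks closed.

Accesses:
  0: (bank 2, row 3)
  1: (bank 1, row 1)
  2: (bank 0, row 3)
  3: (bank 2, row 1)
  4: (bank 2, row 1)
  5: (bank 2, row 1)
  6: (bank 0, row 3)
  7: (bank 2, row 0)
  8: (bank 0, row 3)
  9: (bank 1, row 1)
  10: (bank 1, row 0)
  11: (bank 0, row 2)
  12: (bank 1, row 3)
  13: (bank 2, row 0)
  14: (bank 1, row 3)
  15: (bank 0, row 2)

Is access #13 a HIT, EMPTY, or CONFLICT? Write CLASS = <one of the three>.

CLASS = HIT

0: bank 2 row 3 — prev None → EMPTY
1: bank 1 row 1 — prev None → EMPTY
2: bank 0 row 3 — prev 2 → CONFLICT
3: bank 2 row 1 — prev 3 → CONFLICT
4: bank 2 row 1 — prev 1 → HIT
5: bank 2 row 1 — prev 1 → HIT
6: bank 0 row 3 — prev 3 → HIT
7: bank 2 row 0 — prev 1 → CONFLICT
8: bank 0 row 3 — prev 3 → HIT
9: bank 1 row 1 — prev 1 → HIT
10: bank 1 row 0 — prev 1 → CONFLICT
11: bank 0 row 2 — prev 3 → CONFLICT
12: bank 1 row 3 — prev 0 → CONFLICT
13: bank 2 row 0 — prev 0 → HIT
14: bank 1 row 3 — prev 3 → HIT
15: bank 0 row 2 — prev 2 → HIT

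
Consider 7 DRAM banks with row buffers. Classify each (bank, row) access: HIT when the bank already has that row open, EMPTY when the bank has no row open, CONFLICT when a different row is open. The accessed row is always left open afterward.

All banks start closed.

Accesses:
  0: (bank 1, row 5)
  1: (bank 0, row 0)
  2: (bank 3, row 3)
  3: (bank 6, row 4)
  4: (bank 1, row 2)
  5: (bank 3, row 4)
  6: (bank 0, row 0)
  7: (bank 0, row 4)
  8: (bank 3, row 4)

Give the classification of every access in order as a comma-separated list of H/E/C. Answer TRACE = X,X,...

TRACE = E,E,E,E,C,C,H,C,H

  [0] b1 r5: no row ⇒ E
  [1] b0 r0: no row ⇒ E
  [2] b3 r3: no row ⇒ E
  [3] b6 r4: no row ⇒ E
  [4] b1 r2: had r5 ⇒ C
  [5] b3 r4: had r3 ⇒ C
  [6] b0 r0: had r0 ⇒ H
  [7] b0 r4: had r0 ⇒ C
  [8] b3 r4: had r4 ⇒ H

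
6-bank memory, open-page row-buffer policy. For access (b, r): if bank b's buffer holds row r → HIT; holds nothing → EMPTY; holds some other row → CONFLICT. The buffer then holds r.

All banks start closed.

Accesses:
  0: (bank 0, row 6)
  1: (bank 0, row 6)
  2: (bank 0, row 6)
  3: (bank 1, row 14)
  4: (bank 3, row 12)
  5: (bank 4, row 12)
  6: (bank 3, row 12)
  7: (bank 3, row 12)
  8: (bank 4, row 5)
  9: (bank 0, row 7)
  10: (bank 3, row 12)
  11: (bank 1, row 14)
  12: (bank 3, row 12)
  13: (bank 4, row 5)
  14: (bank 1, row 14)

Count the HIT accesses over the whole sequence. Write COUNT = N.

  [0] b0 r6: no row ⇒ E
  [1] b0 r6: had r6 ⇒ H
  [2] b0 r6: had r6 ⇒ H
  [3] b1 r14: no row ⇒ E
  [4] b3 r12: no row ⇒ E
  [5] b4 r12: no row ⇒ E
  [6] b3 r12: had r12 ⇒ H
  [7] b3 r12: had r12 ⇒ H
  [8] b4 r5: had r12 ⇒ C
  [9] b0 r7: had r6 ⇒ C
  [10] b3 r12: had r12 ⇒ H
  [11] b1 r14: had r14 ⇒ H
  [12] b3 r12: had r12 ⇒ H
  [13] b4 r5: had r5 ⇒ H
  [14] b1 r14: had r14 ⇒ H

COUNT = 9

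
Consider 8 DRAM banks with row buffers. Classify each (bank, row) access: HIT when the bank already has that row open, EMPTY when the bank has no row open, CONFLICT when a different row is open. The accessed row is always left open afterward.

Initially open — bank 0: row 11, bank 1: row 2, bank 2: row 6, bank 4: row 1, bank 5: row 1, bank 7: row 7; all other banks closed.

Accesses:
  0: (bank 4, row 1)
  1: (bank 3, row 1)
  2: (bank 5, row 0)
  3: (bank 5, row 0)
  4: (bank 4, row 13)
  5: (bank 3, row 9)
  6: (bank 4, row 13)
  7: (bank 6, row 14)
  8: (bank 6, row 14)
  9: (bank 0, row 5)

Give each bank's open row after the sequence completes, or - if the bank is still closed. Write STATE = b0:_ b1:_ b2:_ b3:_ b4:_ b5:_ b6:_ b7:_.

0: bank 4 row 1 — prev 1 → HIT
1: bank 3 row 1 — prev None → EMPTY
2: bank 5 row 0 — prev 1 → CONFLICT
3: bank 5 row 0 — prev 0 → HIT
4: bank 4 row 13 — prev 1 → CONFLICT
5: bank 3 row 9 — prev 1 → CONFLICT
6: bank 4 row 13 — prev 13 → HIT
7: bank 6 row 14 — prev None → EMPTY
8: bank 6 row 14 — prev 14 → HIT
9: bank 0 row 5 — prev 11 → CONFLICT

STATE = b0:5 b1:2 b2:6 b3:9 b4:13 b5:0 b6:14 b7:7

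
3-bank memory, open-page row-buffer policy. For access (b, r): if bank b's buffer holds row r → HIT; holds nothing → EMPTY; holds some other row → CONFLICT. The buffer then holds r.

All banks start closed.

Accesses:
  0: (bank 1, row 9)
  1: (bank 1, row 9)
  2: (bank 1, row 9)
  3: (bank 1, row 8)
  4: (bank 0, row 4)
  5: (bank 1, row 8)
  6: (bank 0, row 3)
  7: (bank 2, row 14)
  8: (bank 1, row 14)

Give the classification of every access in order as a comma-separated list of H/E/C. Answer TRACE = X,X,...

TRACE = E,H,H,C,E,H,C,E,C

#0 (1,9) E
#1 (1,9) H  (was 9)
#2 (1,9) H  (was 9)
#3 (1,8) C  (was 9)
#4 (0,4) E
#5 (1,8) H  (was 8)
#6 (0,3) C  (was 4)
#7 (2,14) E
#8 (1,14) C  (was 8)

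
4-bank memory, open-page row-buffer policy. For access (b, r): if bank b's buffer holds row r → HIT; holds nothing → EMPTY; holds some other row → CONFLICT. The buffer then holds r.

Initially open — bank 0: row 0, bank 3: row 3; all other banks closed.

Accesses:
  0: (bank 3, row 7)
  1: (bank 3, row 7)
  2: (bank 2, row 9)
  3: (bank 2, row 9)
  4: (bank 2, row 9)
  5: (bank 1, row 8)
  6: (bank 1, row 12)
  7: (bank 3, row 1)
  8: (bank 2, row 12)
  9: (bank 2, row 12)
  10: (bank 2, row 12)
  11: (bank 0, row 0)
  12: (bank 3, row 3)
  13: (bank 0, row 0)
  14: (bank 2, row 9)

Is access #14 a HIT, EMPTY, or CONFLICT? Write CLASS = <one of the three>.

step 0: bank3 3->7 [CONFLICT]
step 1: bank3 7->7 [HIT]
step 2: bank2 None->9 [EMPTY]
step 3: bank2 9->9 [HIT]
step 4: bank2 9->9 [HIT]
step 5: bank1 None->8 [EMPTY]
step 6: bank1 8->12 [CONFLICT]
step 7: bank3 7->1 [CONFLICT]
step 8: bank2 9->12 [CONFLICT]
step 9: bank2 12->12 [HIT]
step 10: bank2 12->12 [HIT]
step 11: bank0 0->0 [HIT]
step 12: bank3 1->3 [CONFLICT]
step 13: bank0 0->0 [HIT]
step 14: bank2 12->9 [CONFLICT]

CLASS = CONFLICT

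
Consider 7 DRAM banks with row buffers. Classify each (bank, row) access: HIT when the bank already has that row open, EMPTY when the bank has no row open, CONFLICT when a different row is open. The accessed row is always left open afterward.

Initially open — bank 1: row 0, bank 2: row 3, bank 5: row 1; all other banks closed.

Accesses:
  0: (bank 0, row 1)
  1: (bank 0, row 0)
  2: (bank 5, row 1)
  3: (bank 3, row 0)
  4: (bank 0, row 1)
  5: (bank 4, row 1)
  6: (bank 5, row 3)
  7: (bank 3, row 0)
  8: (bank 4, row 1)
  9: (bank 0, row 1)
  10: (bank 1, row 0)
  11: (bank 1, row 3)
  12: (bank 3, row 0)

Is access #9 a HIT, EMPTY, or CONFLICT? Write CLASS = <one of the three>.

0: bank 0 row 1 — prev None → EMPTY
1: bank 0 row 0 — prev 1 → CONFLICT
2: bank 5 row 1 — prev 1 → HIT
3: bank 3 row 0 — prev None → EMPTY
4: bank 0 row 1 — prev 0 → CONFLICT
5: bank 4 row 1 — prev None → EMPTY
6: bank 5 row 3 — prev 1 → CONFLICT
7: bank 3 row 0 — prev 0 → HIT
8: bank 4 row 1 — prev 1 → HIT
9: bank 0 row 1 — prev 1 → HIT
10: bank 1 row 0 — prev 0 → HIT
11: bank 1 row 3 — prev 0 → CONFLICT
12: bank 3 row 0 — prev 0 → HIT

CLASS = HIT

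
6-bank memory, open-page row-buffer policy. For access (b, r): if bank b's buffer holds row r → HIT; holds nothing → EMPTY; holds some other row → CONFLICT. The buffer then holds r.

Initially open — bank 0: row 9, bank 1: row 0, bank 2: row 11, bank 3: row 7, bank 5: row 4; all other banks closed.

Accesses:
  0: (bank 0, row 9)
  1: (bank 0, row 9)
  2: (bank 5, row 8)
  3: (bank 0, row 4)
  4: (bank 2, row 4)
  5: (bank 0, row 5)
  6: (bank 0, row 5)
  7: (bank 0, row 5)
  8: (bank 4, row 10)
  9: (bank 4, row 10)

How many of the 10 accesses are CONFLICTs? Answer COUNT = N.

0: bank 0 row 9 — prev 9 → HIT
1: bank 0 row 9 — prev 9 → HIT
2: bank 5 row 8 — prev 4 → CONFLICT
3: bank 0 row 4 — prev 9 → CONFLICT
4: bank 2 row 4 — prev 11 → CONFLICT
5: bank 0 row 5 — prev 4 → CONFLICT
6: bank 0 row 5 — prev 5 → HIT
7: bank 0 row 5 — prev 5 → HIT
8: bank 4 row 10 — prev None → EMPTY
9: bank 4 row 10 — prev 10 → HIT

COUNT = 4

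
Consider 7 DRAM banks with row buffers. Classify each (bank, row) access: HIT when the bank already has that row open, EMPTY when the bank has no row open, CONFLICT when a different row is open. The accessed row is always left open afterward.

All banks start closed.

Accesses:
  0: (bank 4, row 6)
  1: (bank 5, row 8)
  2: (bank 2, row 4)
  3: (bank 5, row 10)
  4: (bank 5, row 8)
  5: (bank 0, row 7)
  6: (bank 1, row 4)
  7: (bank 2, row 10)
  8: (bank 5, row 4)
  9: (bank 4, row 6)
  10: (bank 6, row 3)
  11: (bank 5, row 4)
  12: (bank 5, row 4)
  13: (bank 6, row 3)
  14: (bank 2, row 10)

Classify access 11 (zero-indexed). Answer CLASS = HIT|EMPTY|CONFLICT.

CLASS = HIT

0: bank 4 row 6 — prev None → EMPTY
1: bank 5 row 8 — prev None → EMPTY
2: bank 2 row 4 — prev None → EMPTY
3: bank 5 row 10 — prev 8 → CONFLICT
4: bank 5 row 8 — prev 10 → CONFLICT
5: bank 0 row 7 — prev None → EMPTY
6: bank 1 row 4 — prev None → EMPTY
7: bank 2 row 10 — prev 4 → CONFLICT
8: bank 5 row 4 — prev 8 → CONFLICT
9: bank 4 row 6 — prev 6 → HIT
10: bank 6 row 3 — prev None → EMPTY
11: bank 5 row 4 — prev 4 → HIT
12: bank 5 row 4 — prev 4 → HIT
13: bank 6 row 3 — prev 3 → HIT
14: bank 2 row 10 — prev 10 → HIT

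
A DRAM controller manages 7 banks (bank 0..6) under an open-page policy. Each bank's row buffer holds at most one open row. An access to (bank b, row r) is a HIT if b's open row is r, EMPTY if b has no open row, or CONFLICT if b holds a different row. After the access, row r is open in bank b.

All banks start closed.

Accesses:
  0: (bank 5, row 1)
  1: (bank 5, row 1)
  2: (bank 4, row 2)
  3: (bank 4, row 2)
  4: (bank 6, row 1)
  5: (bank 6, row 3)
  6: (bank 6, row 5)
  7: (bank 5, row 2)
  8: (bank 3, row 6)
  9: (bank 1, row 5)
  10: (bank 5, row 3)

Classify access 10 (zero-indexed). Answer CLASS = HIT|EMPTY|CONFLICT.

CLASS = CONFLICT

  [0] b5 r1: no row ⇒ E
  [1] b5 r1: had r1 ⇒ H
  [2] b4 r2: no row ⇒ E
  [3] b4 r2: had r2 ⇒ H
  [4] b6 r1: no row ⇒ E
  [5] b6 r3: had r1 ⇒ C
  [6] b6 r5: had r3 ⇒ C
  [7] b5 r2: had r1 ⇒ C
  [8] b3 r6: no row ⇒ E
  [9] b1 r5: no row ⇒ E
  [10] b5 r3: had r2 ⇒ C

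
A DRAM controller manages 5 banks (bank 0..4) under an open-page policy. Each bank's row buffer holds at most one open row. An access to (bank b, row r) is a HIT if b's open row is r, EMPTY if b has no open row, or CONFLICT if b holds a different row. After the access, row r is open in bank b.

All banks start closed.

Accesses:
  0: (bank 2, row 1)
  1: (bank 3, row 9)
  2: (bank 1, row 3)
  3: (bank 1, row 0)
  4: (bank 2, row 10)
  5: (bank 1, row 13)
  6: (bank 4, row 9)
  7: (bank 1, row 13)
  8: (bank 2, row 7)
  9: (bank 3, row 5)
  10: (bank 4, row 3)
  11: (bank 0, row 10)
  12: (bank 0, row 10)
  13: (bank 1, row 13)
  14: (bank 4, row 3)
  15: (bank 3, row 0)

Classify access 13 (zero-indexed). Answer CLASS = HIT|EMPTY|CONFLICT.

#0 (2,1) E
#1 (3,9) E
#2 (1,3) E
#3 (1,0) C  (was 3)
#4 (2,10) C  (was 1)
#5 (1,13) C  (was 0)
#6 (4,9) E
#7 (1,13) H  (was 13)
#8 (2,7) C  (was 10)
#9 (3,5) C  (was 9)
#10 (4,3) C  (was 9)
#11 (0,10) E
#12 (0,10) H  (was 10)
#13 (1,13) H  (was 13)
#14 (4,3) H  (was 3)
#15 (3,0) C  (was 5)

CLASS = HIT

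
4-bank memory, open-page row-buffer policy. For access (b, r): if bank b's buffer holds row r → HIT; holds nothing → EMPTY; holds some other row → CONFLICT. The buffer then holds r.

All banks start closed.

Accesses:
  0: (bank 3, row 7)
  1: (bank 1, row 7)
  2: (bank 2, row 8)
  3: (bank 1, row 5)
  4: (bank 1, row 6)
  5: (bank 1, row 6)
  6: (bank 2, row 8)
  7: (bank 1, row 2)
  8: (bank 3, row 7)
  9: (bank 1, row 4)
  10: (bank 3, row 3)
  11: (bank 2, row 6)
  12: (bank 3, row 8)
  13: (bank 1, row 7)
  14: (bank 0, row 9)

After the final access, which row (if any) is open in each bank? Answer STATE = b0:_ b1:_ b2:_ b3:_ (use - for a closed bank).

  [0] b3 r7: no row ⇒ E
  [1] b1 r7: no row ⇒ E
  [2] b2 r8: no row ⇒ E
  [3] b1 r5: had r7 ⇒ C
  [4] b1 r6: had r5 ⇒ C
  [5] b1 r6: had r6 ⇒ H
  [6] b2 r8: had r8 ⇒ H
  [7] b1 r2: had r6 ⇒ C
  [8] b3 r7: had r7 ⇒ H
  [9] b1 r4: had r2 ⇒ C
  [10] b3 r3: had r7 ⇒ C
  [11] b2 r6: had r8 ⇒ C
  [12] b3 r8: had r3 ⇒ C
  [13] b1 r7: had r4 ⇒ C
  [14] b0 r9: no row ⇒ E

STATE = b0:9 b1:7 b2:6 b3:8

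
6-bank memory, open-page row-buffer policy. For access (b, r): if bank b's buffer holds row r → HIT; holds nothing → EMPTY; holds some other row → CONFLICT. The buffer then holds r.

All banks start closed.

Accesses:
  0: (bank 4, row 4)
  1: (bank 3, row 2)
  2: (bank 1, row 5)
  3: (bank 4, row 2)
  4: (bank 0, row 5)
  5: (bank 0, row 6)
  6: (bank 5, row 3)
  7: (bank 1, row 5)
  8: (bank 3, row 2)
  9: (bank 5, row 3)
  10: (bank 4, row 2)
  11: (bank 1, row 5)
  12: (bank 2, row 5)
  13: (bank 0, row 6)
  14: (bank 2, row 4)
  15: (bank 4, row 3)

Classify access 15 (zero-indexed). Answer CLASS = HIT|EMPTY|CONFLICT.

  [0] b4 r4: no row ⇒ E
  [1] b3 r2: no row ⇒ E
  [2] b1 r5: no row ⇒ E
  [3] b4 r2: had r4 ⇒ C
  [4] b0 r5: no row ⇒ E
  [5] b0 r6: had r5 ⇒ C
  [6] b5 r3: no row ⇒ E
  [7] b1 r5: had r5 ⇒ H
  [8] b3 r2: had r2 ⇒ H
  [9] b5 r3: had r3 ⇒ H
  [10] b4 r2: had r2 ⇒ H
  [11] b1 r5: had r5 ⇒ H
  [12] b2 r5: no row ⇒ E
  [13] b0 r6: had r6 ⇒ H
  [14] b2 r4: had r5 ⇒ C
  [15] b4 r3: had r2 ⇒ C

CLASS = CONFLICT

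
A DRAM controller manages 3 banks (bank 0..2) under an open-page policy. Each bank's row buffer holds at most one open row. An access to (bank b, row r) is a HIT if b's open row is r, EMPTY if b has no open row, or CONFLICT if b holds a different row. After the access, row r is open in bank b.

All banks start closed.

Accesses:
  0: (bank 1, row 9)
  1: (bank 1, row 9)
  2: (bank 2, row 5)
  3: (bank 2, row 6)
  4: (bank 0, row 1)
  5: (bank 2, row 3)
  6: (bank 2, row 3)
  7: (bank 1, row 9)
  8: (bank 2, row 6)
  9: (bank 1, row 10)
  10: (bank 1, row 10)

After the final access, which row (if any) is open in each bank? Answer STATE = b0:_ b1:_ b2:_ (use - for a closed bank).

0: bank 1 row 9 — prev None → EMPTY
1: bank 1 row 9 — prev 9 → HIT
2: bank 2 row 5 — prev None → EMPTY
3: bank 2 row 6 — prev 5 → CONFLICT
4: bank 0 row 1 — prev None → EMPTY
5: bank 2 row 3 — prev 6 → CONFLICT
6: bank 2 row 3 — prev 3 → HIT
7: bank 1 row 9 — prev 9 → HIT
8: bank 2 row 6 — prev 3 → CONFLICT
9: bank 1 row 10 — prev 9 → CONFLICT
10: bank 1 row 10 — prev 10 → HIT

STATE = b0:1 b1:10 b2:6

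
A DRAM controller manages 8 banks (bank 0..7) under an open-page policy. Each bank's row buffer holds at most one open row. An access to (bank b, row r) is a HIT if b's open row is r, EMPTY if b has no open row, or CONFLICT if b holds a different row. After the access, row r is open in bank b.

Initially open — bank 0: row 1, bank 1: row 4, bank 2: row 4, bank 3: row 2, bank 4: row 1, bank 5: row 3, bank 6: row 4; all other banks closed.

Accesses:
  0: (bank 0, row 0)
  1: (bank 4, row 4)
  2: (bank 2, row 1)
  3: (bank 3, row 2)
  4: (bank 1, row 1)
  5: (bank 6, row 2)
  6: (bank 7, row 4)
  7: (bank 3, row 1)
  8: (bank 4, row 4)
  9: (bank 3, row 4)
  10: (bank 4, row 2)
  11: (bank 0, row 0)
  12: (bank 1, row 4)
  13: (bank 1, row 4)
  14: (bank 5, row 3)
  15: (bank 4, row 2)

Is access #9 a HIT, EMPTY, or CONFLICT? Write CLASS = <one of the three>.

CLASS = CONFLICT

#0 (0,0) C  (was 1)
#1 (4,4) C  (was 1)
#2 (2,1) C  (was 4)
#3 (3,2) H  (was 2)
#4 (1,1) C  (was 4)
#5 (6,2) C  (was 4)
#6 (7,4) E
#7 (3,1) C  (was 2)
#8 (4,4) H  (was 4)
#9 (3,4) C  (was 1)
#10 (4,2) C  (was 4)
#11 (0,0) H  (was 0)
#12 (1,4) C  (was 1)
#13 (1,4) H  (was 4)
#14 (5,3) H  (was 3)
#15 (4,2) H  (was 2)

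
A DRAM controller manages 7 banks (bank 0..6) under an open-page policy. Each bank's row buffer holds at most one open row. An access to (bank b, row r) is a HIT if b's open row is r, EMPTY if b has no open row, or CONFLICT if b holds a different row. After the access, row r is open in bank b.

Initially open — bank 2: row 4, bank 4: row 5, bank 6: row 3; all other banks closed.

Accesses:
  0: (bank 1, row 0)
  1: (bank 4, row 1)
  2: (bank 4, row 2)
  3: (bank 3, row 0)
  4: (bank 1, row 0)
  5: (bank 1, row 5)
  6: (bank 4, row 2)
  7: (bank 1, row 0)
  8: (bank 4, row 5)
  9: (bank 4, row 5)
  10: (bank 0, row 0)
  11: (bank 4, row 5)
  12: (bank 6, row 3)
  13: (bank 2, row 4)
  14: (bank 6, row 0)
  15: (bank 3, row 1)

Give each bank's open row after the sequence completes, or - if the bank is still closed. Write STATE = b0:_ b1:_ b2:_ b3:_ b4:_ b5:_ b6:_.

#0 (1,0) E
#1 (4,1) C  (was 5)
#2 (4,2) C  (was 1)
#3 (3,0) E
#4 (1,0) H  (was 0)
#5 (1,5) C  (was 0)
#6 (4,2) H  (was 2)
#7 (1,0) C  (was 5)
#8 (4,5) C  (was 2)
#9 (4,5) H  (was 5)
#10 (0,0) E
#11 (4,5) H  (was 5)
#12 (6,3) H  (was 3)
#13 (2,4) H  (was 4)
#14 (6,0) C  (was 3)
#15 (3,1) C  (was 0)

STATE = b0:0 b1:0 b2:4 b3:1 b4:5 b5:- b6:0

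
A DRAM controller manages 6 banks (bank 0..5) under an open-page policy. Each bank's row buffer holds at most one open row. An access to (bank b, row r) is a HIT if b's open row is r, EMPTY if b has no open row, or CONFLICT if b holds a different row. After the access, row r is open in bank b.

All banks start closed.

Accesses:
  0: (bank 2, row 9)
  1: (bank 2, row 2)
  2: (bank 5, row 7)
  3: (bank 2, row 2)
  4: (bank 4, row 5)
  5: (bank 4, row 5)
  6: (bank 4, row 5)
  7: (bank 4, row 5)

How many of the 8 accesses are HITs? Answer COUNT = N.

step 0: bank2 None->9 [EMPTY]
step 1: bank2 9->2 [CONFLICT]
step 2: bank5 None->7 [EMPTY]
step 3: bank2 2->2 [HIT]
step 4: bank4 None->5 [EMPTY]
step 5: bank4 5->5 [HIT]
step 6: bank4 5->5 [HIT]
step 7: bank4 5->5 [HIT]

COUNT = 4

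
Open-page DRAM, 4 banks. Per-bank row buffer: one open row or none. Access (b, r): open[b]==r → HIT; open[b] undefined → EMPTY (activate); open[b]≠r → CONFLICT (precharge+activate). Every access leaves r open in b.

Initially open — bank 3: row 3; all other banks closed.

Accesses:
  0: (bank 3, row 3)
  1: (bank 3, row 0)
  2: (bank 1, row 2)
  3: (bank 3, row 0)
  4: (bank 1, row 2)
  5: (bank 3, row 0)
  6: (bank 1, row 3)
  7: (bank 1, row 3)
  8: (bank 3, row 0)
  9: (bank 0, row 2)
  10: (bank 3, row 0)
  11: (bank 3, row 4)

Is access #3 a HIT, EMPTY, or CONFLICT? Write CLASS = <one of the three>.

0: bank 3 row 3 — prev 3 → HIT
1: bank 3 row 0 — prev 3 → CONFLICT
2: bank 1 row 2 — prev None → EMPTY
3: bank 3 row 0 — prev 0 → HIT
4: bank 1 row 2 — prev 2 → HIT
5: bank 3 row 0 — prev 0 → HIT
6: bank 1 row 3 — prev 2 → CONFLICT
7: bank 1 row 3 — prev 3 → HIT
8: bank 3 row 0 — prev 0 → HIT
9: bank 0 row 2 — prev None → EMPTY
10: bank 3 row 0 — prev 0 → HIT
11: bank 3 row 4 — prev 0 → CONFLICT

CLASS = HIT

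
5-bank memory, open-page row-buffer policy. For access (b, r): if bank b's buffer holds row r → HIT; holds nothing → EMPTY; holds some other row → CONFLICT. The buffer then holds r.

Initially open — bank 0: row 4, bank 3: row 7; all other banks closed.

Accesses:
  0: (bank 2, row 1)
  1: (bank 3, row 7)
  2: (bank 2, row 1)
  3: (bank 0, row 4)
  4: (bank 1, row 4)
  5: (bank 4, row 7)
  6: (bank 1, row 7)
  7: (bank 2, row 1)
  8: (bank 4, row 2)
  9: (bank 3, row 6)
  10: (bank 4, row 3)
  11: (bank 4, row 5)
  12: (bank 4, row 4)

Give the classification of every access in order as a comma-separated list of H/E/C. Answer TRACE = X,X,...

0: bank 2 row 1 — prev None → EMPTY
1: bank 3 row 7 — prev 7 → HIT
2: bank 2 row 1 — prev 1 → HIT
3: bank 0 row 4 — prev 4 → HIT
4: bank 1 row 4 — prev None → EMPTY
5: bank 4 row 7 — prev None → EMPTY
6: bank 1 row 7 — prev 4 → CONFLICT
7: bank 2 row 1 — prev 1 → HIT
8: bank 4 row 2 — prev 7 → CONFLICT
9: bank 3 row 6 — prev 7 → CONFLICT
10: bank 4 row 3 — prev 2 → CONFLICT
11: bank 4 row 5 — prev 3 → CONFLICT
12: bank 4 row 4 — prev 5 → CONFLICT

TRACE = E,H,H,H,E,E,C,H,C,C,C,C,C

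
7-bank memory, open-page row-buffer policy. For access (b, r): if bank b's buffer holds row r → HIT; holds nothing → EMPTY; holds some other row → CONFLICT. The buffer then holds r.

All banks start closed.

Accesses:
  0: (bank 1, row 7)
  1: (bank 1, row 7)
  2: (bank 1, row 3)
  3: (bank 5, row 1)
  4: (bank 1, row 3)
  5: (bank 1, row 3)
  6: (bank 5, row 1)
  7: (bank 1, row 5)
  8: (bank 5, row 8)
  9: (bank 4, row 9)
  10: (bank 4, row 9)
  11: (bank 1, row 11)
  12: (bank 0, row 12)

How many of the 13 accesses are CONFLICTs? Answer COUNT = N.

step 0: bank1 None->7 [EMPTY]
step 1: bank1 7->7 [HIT]
step 2: bank1 7->3 [CONFLICT]
step 3: bank5 None->1 [EMPTY]
step 4: bank1 3->3 [HIT]
step 5: bank1 3->3 [HIT]
step 6: bank5 1->1 [HIT]
step 7: bank1 3->5 [CONFLICT]
step 8: bank5 1->8 [CONFLICT]
step 9: bank4 None->9 [EMPTY]
step 10: bank4 9->9 [HIT]
step 11: bank1 5->11 [CONFLICT]
step 12: bank0 None->12 [EMPTY]

COUNT = 4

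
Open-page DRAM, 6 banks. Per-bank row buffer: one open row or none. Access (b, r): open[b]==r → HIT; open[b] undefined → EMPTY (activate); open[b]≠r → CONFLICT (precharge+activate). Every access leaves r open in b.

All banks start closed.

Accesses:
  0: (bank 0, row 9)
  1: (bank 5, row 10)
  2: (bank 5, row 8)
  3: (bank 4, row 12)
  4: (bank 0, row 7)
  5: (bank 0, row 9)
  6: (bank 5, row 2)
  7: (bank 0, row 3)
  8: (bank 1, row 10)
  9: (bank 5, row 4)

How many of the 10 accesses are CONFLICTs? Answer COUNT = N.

#0 (0,9) E
#1 (5,10) E
#2 (5,8) C  (was 10)
#3 (4,12) E
#4 (0,7) C  (was 9)
#5 (0,9) C  (was 7)
#6 (5,2) C  (was 8)
#7 (0,3) C  (was 9)
#8 (1,10) E
#9 (5,4) C  (was 2)

COUNT = 6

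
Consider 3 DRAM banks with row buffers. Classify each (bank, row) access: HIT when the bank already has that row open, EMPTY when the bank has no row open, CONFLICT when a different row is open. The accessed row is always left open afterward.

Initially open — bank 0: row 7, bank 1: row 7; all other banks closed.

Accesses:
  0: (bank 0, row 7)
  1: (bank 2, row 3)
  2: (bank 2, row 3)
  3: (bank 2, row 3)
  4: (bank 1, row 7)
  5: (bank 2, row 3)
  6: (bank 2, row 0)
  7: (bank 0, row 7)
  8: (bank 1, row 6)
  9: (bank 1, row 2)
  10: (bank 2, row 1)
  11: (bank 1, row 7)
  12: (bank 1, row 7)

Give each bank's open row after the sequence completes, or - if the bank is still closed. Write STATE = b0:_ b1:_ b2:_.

0: bank 0 row 7 — prev 7 → HIT
1: bank 2 row 3 — prev None → EMPTY
2: bank 2 row 3 — prev 3 → HIT
3: bank 2 row 3 — prev 3 → HIT
4: bank 1 row 7 — prev 7 → HIT
5: bank 2 row 3 — prev 3 → HIT
6: bank 2 row 0 — prev 3 → CONFLICT
7: bank 0 row 7 — prev 7 → HIT
8: bank 1 row 6 — prev 7 → CONFLICT
9: bank 1 row 2 — prev 6 → CONFLICT
10: bank 2 row 1 — prev 0 → CONFLICT
11: bank 1 row 7 — prev 2 → CONFLICT
12: bank 1 row 7 — prev 7 → HIT

STATE = b0:7 b1:7 b2:1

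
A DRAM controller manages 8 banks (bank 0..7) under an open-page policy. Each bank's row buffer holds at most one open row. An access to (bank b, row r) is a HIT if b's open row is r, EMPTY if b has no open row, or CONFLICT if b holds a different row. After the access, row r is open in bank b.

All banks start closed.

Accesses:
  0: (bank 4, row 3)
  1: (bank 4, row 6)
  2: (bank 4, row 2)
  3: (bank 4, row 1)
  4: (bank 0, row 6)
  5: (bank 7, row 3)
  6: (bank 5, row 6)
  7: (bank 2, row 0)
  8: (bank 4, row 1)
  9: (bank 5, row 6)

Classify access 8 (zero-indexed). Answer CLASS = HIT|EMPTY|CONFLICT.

0: bank 4 row 3 — prev None → EMPTY
1: bank 4 row 6 — prev 3 → CONFLICT
2: bank 4 row 2 — prev 6 → CONFLICT
3: bank 4 row 1 — prev 2 → CONFLICT
4: bank 0 row 6 — prev None → EMPTY
5: bank 7 row 3 — prev None → EMPTY
6: bank 5 row 6 — prev None → EMPTY
7: bank 2 row 0 — prev None → EMPTY
8: bank 4 row 1 — prev 1 → HIT
9: bank 5 row 6 — prev 6 → HIT

CLASS = HIT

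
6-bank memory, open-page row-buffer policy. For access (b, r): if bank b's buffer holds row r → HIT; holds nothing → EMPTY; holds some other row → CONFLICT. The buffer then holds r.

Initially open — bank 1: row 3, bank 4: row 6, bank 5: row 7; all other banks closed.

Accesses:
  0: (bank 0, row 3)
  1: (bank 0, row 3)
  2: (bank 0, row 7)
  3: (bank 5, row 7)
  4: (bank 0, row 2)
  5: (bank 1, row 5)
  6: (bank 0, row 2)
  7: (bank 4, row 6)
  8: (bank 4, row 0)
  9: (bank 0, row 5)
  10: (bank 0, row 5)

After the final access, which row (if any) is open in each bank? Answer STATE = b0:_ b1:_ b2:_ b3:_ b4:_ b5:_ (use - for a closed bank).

step 0: bank0 None->3 [EMPTY]
step 1: bank0 3->3 [HIT]
step 2: bank0 3->7 [CONFLICT]
step 3: bank5 7->7 [HIT]
step 4: bank0 7->2 [CONFLICT]
step 5: bank1 3->5 [CONFLICT]
step 6: bank0 2->2 [HIT]
step 7: bank4 6->6 [HIT]
step 8: bank4 6->0 [CONFLICT]
step 9: bank0 2->5 [CONFLICT]
step 10: bank0 5->5 [HIT]

STATE = b0:5 b1:5 b2:- b3:- b4:0 b5:7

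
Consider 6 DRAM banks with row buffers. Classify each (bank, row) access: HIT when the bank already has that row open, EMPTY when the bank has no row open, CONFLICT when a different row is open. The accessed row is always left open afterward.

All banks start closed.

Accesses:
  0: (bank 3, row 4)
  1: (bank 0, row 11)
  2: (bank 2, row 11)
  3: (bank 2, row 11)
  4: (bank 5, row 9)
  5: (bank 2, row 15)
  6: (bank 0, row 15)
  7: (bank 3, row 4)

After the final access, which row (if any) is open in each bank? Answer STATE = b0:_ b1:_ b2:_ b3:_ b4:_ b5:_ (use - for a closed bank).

  [0] b3 r4: no row ⇒ E
  [1] b0 r11: no row ⇒ E
  [2] b2 r11: no row ⇒ E
  [3] b2 r11: had r11 ⇒ H
  [4] b5 r9: no row ⇒ E
  [5] b2 r15: had r11 ⇒ C
  [6] b0 r15: had r11 ⇒ C
  [7] b3 r4: had r4 ⇒ H

STATE = b0:15 b1:- b2:15 b3:4 b4:- b5:9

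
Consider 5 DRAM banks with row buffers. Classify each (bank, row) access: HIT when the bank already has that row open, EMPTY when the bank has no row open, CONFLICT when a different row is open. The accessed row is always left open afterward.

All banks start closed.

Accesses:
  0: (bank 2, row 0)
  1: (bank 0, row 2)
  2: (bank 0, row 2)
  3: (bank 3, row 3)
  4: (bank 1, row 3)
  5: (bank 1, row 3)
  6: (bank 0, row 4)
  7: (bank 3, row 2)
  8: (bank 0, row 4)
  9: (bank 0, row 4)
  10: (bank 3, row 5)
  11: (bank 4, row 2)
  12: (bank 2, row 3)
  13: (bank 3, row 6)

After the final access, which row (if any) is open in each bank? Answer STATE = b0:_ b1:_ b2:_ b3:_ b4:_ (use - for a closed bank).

step 0: bank2 None->0 [EMPTY]
step 1: bank0 None->2 [EMPTY]
step 2: bank0 2->2 [HIT]
step 3: bank3 None->3 [EMPTY]
step 4: bank1 None->3 [EMPTY]
step 5: bank1 3->3 [HIT]
step 6: bank0 2->4 [CONFLICT]
step 7: bank3 3->2 [CONFLICT]
step 8: bank0 4->4 [HIT]
step 9: bank0 4->4 [HIT]
step 10: bank3 2->5 [CONFLICT]
step 11: bank4 None->2 [EMPTY]
step 12: bank2 0->3 [CONFLICT]
step 13: bank3 5->6 [CONFLICT]

STATE = b0:4 b1:3 b2:3 b3:6 b4:2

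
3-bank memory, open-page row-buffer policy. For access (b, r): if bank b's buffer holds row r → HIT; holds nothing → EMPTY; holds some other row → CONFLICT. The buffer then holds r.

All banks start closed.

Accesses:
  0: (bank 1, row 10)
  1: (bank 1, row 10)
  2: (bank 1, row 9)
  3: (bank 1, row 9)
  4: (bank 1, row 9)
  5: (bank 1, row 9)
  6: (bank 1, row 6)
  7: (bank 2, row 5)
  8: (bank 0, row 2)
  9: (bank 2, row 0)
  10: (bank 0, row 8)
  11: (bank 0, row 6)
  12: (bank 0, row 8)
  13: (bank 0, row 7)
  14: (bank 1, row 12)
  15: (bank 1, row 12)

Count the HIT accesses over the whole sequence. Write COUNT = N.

COUNT = 5

0: bank 1 row 10 — prev None → EMPTY
1: bank 1 row 10 — prev 10 → HIT
2: bank 1 row 9 — prev 10 → CONFLICT
3: bank 1 row 9 — prev 9 → HIT
4: bank 1 row 9 — prev 9 → HIT
5: bank 1 row 9 — prev 9 → HIT
6: bank 1 row 6 — prev 9 → CONFLICT
7: bank 2 row 5 — prev None → EMPTY
8: bank 0 row 2 — prev None → EMPTY
9: bank 2 row 0 — prev 5 → CONFLICT
10: bank 0 row 8 — prev 2 → CONFLICT
11: bank 0 row 6 — prev 8 → CONFLICT
12: bank 0 row 8 — prev 6 → CONFLICT
13: bank 0 row 7 — prev 8 → CONFLICT
14: bank 1 row 12 — prev 6 → CONFLICT
15: bank 1 row 12 — prev 12 → HIT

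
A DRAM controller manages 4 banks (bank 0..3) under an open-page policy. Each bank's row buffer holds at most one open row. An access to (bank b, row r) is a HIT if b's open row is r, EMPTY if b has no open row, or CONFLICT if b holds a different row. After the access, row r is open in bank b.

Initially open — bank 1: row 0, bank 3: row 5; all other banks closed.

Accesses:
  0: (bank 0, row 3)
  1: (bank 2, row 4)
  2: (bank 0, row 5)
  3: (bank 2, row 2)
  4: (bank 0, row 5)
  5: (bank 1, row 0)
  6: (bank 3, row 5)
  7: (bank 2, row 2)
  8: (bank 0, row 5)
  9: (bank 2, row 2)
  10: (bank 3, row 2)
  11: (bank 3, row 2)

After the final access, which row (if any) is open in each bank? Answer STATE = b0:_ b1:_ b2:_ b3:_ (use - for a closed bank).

  [0] b0 r3: no row ⇒ E
  [1] b2 r4: no row ⇒ E
  [2] b0 r5: had r3 ⇒ C
  [3] b2 r2: had r4 ⇒ C
  [4] b0 r5: had r5 ⇒ H
  [5] b1 r0: had r0 ⇒ H
  [6] b3 r5: had r5 ⇒ H
  [7] b2 r2: had r2 ⇒ H
  [8] b0 r5: had r5 ⇒ H
  [9] b2 r2: had r2 ⇒ H
  [10] b3 r2: had r5 ⇒ C
  [11] b3 r2: had r2 ⇒ H

STATE = b0:5 b1:0 b2:2 b3:2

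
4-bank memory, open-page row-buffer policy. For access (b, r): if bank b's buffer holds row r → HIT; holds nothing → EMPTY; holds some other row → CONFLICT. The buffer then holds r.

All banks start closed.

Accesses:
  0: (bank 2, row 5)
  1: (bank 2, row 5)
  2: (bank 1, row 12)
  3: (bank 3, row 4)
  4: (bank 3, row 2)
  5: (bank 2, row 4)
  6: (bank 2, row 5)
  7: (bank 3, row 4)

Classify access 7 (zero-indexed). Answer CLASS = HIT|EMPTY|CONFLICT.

0: bank 2 row 5 — prev None → EMPTY
1: bank 2 row 5 — prev 5 → HIT
2: bank 1 row 12 — prev None → EMPTY
3: bank 3 row 4 — prev None → EMPTY
4: bank 3 row 2 — prev 4 → CONFLICT
5: bank 2 row 4 — prev 5 → CONFLICT
6: bank 2 row 5 — prev 4 → CONFLICT
7: bank 3 row 4 — prev 2 → CONFLICT

CLASS = CONFLICT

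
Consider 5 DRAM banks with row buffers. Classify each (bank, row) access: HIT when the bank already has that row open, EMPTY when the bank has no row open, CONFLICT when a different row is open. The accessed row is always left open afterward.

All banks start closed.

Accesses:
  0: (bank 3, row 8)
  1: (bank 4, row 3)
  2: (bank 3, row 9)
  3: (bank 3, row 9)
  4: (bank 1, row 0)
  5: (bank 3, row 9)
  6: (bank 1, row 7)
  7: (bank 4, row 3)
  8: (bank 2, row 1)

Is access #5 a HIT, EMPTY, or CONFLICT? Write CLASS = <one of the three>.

step 0: bank3 None->8 [EMPTY]
step 1: bank4 None->3 [EMPTY]
step 2: bank3 8->9 [CONFLICT]
step 3: bank3 9->9 [HIT]
step 4: bank1 None->0 [EMPTY]
step 5: bank3 9->9 [HIT]
step 6: bank1 0->7 [CONFLICT]
step 7: bank4 3->3 [HIT]
step 8: bank2 None->1 [EMPTY]

CLASS = HIT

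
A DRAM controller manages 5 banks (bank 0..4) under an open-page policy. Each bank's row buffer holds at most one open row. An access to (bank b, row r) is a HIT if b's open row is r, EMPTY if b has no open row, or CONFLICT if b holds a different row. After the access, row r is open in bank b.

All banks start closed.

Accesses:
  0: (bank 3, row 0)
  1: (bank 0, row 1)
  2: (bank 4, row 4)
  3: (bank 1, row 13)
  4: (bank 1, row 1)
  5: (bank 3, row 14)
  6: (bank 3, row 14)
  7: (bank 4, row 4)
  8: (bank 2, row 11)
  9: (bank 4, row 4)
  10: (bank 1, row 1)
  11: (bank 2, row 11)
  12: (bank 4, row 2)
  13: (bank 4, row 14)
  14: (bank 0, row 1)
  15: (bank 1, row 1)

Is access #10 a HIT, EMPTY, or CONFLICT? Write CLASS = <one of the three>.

0: bank 3 row 0 — prev None → EMPTY
1: bank 0 row 1 — prev None → EMPTY
2: bank 4 row 4 — prev None → EMPTY
3: bank 1 row 13 — prev None → EMPTY
4: bank 1 row 1 — prev 13 → CONFLICT
5: bank 3 row 14 — prev 0 → CONFLICT
6: bank 3 row 14 — prev 14 → HIT
7: bank 4 row 4 — prev 4 → HIT
8: bank 2 row 11 — prev None → EMPTY
9: bank 4 row 4 — prev 4 → HIT
10: bank 1 row 1 — prev 1 → HIT
11: bank 2 row 11 — prev 11 → HIT
12: bank 4 row 2 — prev 4 → CONFLICT
13: bank 4 row 14 — prev 2 → CONFLICT
14: bank 0 row 1 — prev 1 → HIT
15: bank 1 row 1 — prev 1 → HIT

CLASS = HIT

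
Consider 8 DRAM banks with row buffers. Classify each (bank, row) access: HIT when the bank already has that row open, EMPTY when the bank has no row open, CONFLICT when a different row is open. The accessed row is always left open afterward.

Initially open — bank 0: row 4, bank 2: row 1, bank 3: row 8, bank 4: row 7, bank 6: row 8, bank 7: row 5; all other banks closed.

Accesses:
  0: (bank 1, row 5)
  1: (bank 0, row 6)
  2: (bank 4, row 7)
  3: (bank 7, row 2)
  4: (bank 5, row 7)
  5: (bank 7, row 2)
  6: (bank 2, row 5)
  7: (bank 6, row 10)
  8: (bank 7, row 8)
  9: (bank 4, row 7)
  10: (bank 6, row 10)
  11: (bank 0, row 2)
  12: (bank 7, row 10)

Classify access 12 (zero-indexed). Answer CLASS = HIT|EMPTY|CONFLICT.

  [0] b1 r5: no row ⇒ E
  [1] b0 r6: had r4 ⇒ C
  [2] b4 r7: had r7 ⇒ H
  [3] b7 r2: had r5 ⇒ C
  [4] b5 r7: no row ⇒ E
  [5] b7 r2: had r2 ⇒ H
  [6] b2 r5: had r1 ⇒ C
  [7] b6 r10: had r8 ⇒ C
  [8] b7 r8: had r2 ⇒ C
  [9] b4 r7: had r7 ⇒ H
  [10] b6 r10: had r10 ⇒ H
  [11] b0 r2: had r6 ⇒ C
  [12] b7 r10: had r8 ⇒ C

CLASS = CONFLICT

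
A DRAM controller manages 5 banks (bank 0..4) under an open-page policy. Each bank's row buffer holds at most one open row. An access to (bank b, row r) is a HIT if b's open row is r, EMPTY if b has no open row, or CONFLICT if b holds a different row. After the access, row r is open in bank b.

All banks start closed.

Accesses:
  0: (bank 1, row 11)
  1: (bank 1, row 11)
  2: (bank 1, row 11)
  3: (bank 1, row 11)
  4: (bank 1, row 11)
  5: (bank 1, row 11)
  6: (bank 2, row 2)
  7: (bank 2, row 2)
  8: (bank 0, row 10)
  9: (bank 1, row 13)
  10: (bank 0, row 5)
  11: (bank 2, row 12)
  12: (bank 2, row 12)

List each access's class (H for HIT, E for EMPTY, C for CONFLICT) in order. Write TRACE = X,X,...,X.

TRACE = E,H,H,H,H,H,E,H,E,C,C,C,H

#0 (1,11) E
#1 (1,11) H  (was 11)
#2 (1,11) H  (was 11)
#3 (1,11) H  (was 11)
#4 (1,11) H  (was 11)
#5 (1,11) H  (was 11)
#6 (2,2) E
#7 (2,2) H  (was 2)
#8 (0,10) E
#9 (1,13) C  (was 11)
#10 (0,5) C  (was 10)
#11 (2,12) C  (was 2)
#12 (2,12) H  (was 12)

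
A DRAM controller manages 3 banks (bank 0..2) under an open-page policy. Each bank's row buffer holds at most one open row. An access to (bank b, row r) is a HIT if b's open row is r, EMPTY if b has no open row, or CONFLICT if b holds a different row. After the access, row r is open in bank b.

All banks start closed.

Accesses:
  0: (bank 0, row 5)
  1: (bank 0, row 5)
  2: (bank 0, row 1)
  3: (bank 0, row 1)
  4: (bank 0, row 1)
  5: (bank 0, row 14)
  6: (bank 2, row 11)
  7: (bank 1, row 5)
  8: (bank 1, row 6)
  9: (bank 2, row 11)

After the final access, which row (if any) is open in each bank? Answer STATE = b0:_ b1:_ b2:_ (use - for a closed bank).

#0 (0,5) E
#1 (0,5) H  (was 5)
#2 (0,1) C  (was 5)
#3 (0,1) H  (was 1)
#4 (0,1) H  (was 1)
#5 (0,14) C  (was 1)
#6 (2,11) E
#7 (1,5) E
#8 (1,6) C  (was 5)
#9 (2,11) H  (was 11)

STATE = b0:14 b1:6 b2:11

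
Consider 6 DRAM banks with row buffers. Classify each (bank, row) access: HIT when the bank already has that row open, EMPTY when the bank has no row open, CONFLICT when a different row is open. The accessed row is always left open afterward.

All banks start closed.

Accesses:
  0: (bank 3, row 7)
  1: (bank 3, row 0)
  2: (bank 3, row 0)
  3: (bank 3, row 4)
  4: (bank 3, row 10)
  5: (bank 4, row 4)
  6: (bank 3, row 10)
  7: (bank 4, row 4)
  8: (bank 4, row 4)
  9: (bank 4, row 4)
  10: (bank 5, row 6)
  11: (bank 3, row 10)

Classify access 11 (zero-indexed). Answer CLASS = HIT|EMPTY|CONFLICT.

CLASS = HIT

0: bank 3 row 7 — prev None → EMPTY
1: bank 3 row 0 — prev 7 → CONFLICT
2: bank 3 row 0 — prev 0 → HIT
3: bank 3 row 4 — prev 0 → CONFLICT
4: bank 3 row 10 — prev 4 → CONFLICT
5: bank 4 row 4 — prev None → EMPTY
6: bank 3 row 10 — prev 10 → HIT
7: bank 4 row 4 — prev 4 → HIT
8: bank 4 row 4 — prev 4 → HIT
9: bank 4 row 4 — prev 4 → HIT
10: bank 5 row 6 — prev None → EMPTY
11: bank 3 row 10 — prev 10 → HIT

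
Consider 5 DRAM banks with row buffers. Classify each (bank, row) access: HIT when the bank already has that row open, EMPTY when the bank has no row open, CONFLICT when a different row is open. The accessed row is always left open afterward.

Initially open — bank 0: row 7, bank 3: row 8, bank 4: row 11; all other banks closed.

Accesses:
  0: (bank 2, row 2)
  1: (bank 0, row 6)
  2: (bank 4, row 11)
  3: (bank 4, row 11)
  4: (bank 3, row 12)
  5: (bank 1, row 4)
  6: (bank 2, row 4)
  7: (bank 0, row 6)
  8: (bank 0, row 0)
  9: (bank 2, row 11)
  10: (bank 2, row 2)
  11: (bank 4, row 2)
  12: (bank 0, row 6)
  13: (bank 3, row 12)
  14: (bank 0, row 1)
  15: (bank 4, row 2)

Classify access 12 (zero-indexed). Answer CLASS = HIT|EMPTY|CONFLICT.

0: bank 2 row 2 — prev None → EMPTY
1: bank 0 row 6 — prev 7 → CONFLICT
2: bank 4 row 11 — prev 11 → HIT
3: bank 4 row 11 — prev 11 → HIT
4: bank 3 row 12 — prev 8 → CONFLICT
5: bank 1 row 4 — prev None → EMPTY
6: bank 2 row 4 — prev 2 → CONFLICT
7: bank 0 row 6 — prev 6 → HIT
8: bank 0 row 0 — prev 6 → CONFLICT
9: bank 2 row 11 — prev 4 → CONFLICT
10: bank 2 row 2 — prev 11 → CONFLICT
11: bank 4 row 2 — prev 11 → CONFLICT
12: bank 0 row 6 — prev 0 → CONFLICT
13: bank 3 row 12 — prev 12 → HIT
14: bank 0 row 1 — prev 6 → CONFLICT
15: bank 4 row 2 — prev 2 → HIT

CLASS = CONFLICT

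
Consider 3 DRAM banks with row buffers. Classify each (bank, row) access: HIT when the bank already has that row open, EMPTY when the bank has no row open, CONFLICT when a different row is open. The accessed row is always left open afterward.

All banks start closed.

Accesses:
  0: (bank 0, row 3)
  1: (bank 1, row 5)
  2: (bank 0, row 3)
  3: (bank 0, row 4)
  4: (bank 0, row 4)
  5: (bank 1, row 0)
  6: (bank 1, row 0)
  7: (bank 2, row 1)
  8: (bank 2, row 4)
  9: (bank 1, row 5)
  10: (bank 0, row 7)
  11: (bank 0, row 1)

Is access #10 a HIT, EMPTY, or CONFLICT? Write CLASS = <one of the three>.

step 0: bank0 None->3 [EMPTY]
step 1: bank1 None->5 [EMPTY]
step 2: bank0 3->3 [HIT]
step 3: bank0 3->4 [CONFLICT]
step 4: bank0 4->4 [HIT]
step 5: bank1 5->0 [CONFLICT]
step 6: bank1 0->0 [HIT]
step 7: bank2 None->1 [EMPTY]
step 8: bank2 1->4 [CONFLICT]
step 9: bank1 0->5 [CONFLICT]
step 10: bank0 4->7 [CONFLICT]
step 11: bank0 7->1 [CONFLICT]

CLASS = CONFLICT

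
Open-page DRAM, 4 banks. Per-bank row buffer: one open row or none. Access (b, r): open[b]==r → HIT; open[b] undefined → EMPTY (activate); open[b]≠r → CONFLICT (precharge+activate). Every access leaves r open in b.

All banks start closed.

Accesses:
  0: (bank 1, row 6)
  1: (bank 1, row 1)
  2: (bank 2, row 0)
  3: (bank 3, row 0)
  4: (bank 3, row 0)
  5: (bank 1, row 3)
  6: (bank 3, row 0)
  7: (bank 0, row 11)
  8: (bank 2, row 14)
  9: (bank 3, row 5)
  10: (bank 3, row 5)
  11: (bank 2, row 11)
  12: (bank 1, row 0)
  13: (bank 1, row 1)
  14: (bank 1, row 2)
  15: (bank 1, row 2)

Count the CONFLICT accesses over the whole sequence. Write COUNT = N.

#0 (1,6) E
#1 (1,1) C  (was 6)
#2 (2,0) E
#3 (3,0) E
#4 (3,0) H  (was 0)
#5 (1,3) C  (was 1)
#6 (3,0) H  (was 0)
#7 (0,11) E
#8 (2,14) C  (was 0)
#9 (3,5) C  (was 0)
#10 (3,5) H  (was 5)
#11 (2,11) C  (was 14)
#12 (1,0) C  (was 3)
#13 (1,1) C  (was 0)
#14 (1,2) C  (was 1)
#15 (1,2) H  (was 2)

COUNT = 8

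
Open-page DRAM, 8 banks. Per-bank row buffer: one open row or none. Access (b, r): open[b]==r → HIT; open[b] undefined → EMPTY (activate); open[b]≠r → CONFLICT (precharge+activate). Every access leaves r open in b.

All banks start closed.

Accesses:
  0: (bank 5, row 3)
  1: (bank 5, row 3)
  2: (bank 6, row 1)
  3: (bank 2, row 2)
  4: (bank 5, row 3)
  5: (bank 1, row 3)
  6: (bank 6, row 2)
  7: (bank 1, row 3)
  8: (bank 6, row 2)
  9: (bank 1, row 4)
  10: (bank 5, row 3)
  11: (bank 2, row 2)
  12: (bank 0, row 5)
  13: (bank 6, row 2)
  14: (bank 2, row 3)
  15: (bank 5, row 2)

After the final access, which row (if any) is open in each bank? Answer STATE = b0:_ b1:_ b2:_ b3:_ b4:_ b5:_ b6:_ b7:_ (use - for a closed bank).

STATE = b0:5 b1:4 b2:3 b3:- b4:- b5:2 b6:2 b7:-

step 0: bank5 None->3 [EMPTY]
step 1: bank5 3->3 [HIT]
step 2: bank6 None->1 [EMPTY]
step 3: bank2 None->2 [EMPTY]
step 4: bank5 3->3 [HIT]
step 5: bank1 None->3 [EMPTY]
step 6: bank6 1->2 [CONFLICT]
step 7: bank1 3->3 [HIT]
step 8: bank6 2->2 [HIT]
step 9: bank1 3->4 [CONFLICT]
step 10: bank5 3->3 [HIT]
step 11: bank2 2->2 [HIT]
step 12: bank0 None->5 [EMPTY]
step 13: bank6 2->2 [HIT]
step 14: bank2 2->3 [CONFLICT]
step 15: bank5 3->2 [CONFLICT]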